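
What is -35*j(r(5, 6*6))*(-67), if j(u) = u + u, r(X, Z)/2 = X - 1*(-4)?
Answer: 84420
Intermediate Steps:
r(X, Z) = 8 + 2*X (r(X, Z) = 2*(X - 1*(-4)) = 2*(X + 4) = 2*(4 + X) = 8 + 2*X)
j(u) = 2*u
-35*j(r(5, 6*6))*(-67) = -70*(8 + 2*5)*(-67) = -70*(8 + 10)*(-67) = -70*18*(-67) = -35*36*(-67) = -1260*(-67) = 84420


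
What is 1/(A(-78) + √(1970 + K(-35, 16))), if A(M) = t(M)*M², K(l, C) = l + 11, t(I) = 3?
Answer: 9126/166566779 - √1946/333133558 ≈ 5.4656e-5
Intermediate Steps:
K(l, C) = 11 + l
A(M) = 3*M²
1/(A(-78) + √(1970 + K(-35, 16))) = 1/(3*(-78)² + √(1970 + (11 - 35))) = 1/(3*6084 + √(1970 - 24)) = 1/(18252 + √1946)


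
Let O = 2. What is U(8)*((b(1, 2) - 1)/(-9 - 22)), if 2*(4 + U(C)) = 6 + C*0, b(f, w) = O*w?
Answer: 3/31 ≈ 0.096774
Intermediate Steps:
b(f, w) = 2*w
U(C) = -1 (U(C) = -4 + (6 + C*0)/2 = -4 + (6 + 0)/2 = -4 + (½)*6 = -4 + 3 = -1)
U(8)*((b(1, 2) - 1)/(-9 - 22)) = -(2*2 - 1)/(-9 - 22) = -(4 - 1)/(-31) = -3*(-1)/31 = -1*(-3/31) = 3/31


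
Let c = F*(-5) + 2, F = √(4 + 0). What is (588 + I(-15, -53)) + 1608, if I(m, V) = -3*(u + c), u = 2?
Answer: 2214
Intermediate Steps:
F = 2 (F = √4 = 2)
c = -8 (c = 2*(-5) + 2 = -10 + 2 = -8)
I(m, V) = 18 (I(m, V) = -3*(2 - 8) = -3*(-6) = 18)
(588 + I(-15, -53)) + 1608 = (588 + 18) + 1608 = 606 + 1608 = 2214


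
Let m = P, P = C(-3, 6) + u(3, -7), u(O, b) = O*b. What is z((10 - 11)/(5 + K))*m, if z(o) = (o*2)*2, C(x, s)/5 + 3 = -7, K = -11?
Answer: -142/3 ≈ -47.333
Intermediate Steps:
C(x, s) = -50 (C(x, s) = -15 + 5*(-7) = -15 - 35 = -50)
z(o) = 4*o (z(o) = (2*o)*2 = 4*o)
P = -71 (P = -50 + 3*(-7) = -50 - 21 = -71)
m = -71
z((10 - 11)/(5 + K))*m = (4*((10 - 11)/(5 - 11)))*(-71) = (4*(-1/(-6)))*(-71) = (4*(-1*(-⅙)))*(-71) = (4*(⅙))*(-71) = (⅔)*(-71) = -142/3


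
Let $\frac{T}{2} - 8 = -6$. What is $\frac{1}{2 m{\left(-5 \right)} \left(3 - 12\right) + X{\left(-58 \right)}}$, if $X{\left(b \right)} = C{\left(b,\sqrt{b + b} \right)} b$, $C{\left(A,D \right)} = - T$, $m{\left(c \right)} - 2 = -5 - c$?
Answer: $\frac{1}{196} \approx 0.005102$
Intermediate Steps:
$T = 4$ ($T = 16 + 2 \left(-6\right) = 16 - 12 = 4$)
$m{\left(c \right)} = -3 - c$ ($m{\left(c \right)} = 2 - \left(5 + c\right) = -3 - c$)
$C{\left(A,D \right)} = -4$ ($C{\left(A,D \right)} = \left(-1\right) 4 = -4$)
$X{\left(b \right)} = - 4 b$
$\frac{1}{2 m{\left(-5 \right)} \left(3 - 12\right) + X{\left(-58 \right)}} = \frac{1}{2 \left(-3 - -5\right) \left(3 - 12\right) - -232} = \frac{1}{2 \left(-3 + 5\right) \left(-9\right) + 232} = \frac{1}{2 \cdot 2 \left(-9\right) + 232} = \frac{1}{4 \left(-9\right) + 232} = \frac{1}{-36 + 232} = \frac{1}{196}$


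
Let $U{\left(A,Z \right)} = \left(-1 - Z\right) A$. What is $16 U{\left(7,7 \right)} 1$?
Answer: $-896$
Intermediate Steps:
$U{\left(A,Z \right)} = A \left(-1 - Z\right)$
$16 U{\left(7,7 \right)} 1 = 16 \left(\left(-1\right) 7 \left(1 + 7\right)\right) 1 = 16 \left(\left(-1\right) 7 \cdot 8\right) 1 = 16 \left(-56\right) 1 = \left(-896\right) 1 = -896$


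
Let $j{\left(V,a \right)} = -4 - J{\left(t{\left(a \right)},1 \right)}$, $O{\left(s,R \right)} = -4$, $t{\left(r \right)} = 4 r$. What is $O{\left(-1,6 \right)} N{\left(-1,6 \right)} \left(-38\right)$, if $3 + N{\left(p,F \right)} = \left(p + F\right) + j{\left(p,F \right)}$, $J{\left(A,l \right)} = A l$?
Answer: $-3952$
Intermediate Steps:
$j{\left(V,a \right)} = -4 - 4 a$ ($j{\left(V,a \right)} = -4 - 4 a 1 = -4 - 4 a$)
$N{\left(p,F \right)} = -7 + p - 3 F$ ($N{\left(p,F \right)} = -3 - \left(4 - p + 3 F\right) = -7 + p - 3 F$)
$O{\left(-1,6 \right)} N{\left(-1,6 \right)} \left(-38\right) = - 4 \left(-7 - 1 - 18\right) \left(-38\right) = \left(-4\right) \left(-26\right) \left(-38\right) = 104 \left(-38\right) = -3952$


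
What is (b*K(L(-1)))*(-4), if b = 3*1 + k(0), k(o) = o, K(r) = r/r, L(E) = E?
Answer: -12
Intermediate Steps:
K(r) = 1
b = 3 (b = 3*1 + 0 = 3 + 0 = 3)
(b*K(L(-1)))*(-4) = (3*1)*(-4) = 3*(-4) = -12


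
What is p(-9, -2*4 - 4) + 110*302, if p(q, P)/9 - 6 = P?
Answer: 33166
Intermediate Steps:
p(q, P) = 54 + 9*P
p(-9, -2*4 - 4) + 110*302 = (54 + 9*(-2*4 - 4)) + 110*302 = (54 + 9*(-8 - 4)) + 33220 = (54 + 9*(-12)) + 33220 = (54 - 108) + 33220 = -54 + 33220 = 33166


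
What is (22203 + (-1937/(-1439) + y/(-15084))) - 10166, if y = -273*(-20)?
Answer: 21774582515/1808823 ≈ 12038.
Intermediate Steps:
y = 5460
(22203 + (-1937/(-1439) + y/(-15084))) - 10166 = (22203 + (-1937/(-1439) + 5460/(-15084))) - 10166 = (22203 + (-1937*(-1/1439) + 5460*(-1/15084))) - 10166 = (22203 + (1937/1439 - 455/1257)) - 10166 = (22203 + 1780064/1808823) - 10166 = 40163077133/1808823 - 10166 = 21774582515/1808823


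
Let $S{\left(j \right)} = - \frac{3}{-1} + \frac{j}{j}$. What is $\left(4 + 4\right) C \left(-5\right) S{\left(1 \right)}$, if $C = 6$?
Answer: $-960$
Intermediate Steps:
$S{\left(j \right)} = 4$ ($S{\left(j \right)} = \left(-3\right) \left(-1\right) + 1 = 3 + 1 = 4$)
$\left(4 + 4\right) C \left(-5\right) S{\left(1 \right)} = \left(4 + 4\right) 6 \left(-5\right) 4 = 8 \left(\left(-30\right) 4\right) = 8 \left(-120\right) = -960$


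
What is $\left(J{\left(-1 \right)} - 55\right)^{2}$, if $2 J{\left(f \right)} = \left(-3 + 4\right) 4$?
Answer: $2809$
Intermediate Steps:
$J{\left(f \right)} = 2$ ($J{\left(f \right)} = \frac{\left(-3 + 4\right) 4}{2} = \frac{1 \cdot 4}{2} = \frac{1}{2} \cdot 4 = 2$)
$\left(J{\left(-1 \right)} - 55\right)^{2} = \left(2 - 55\right)^{2} = \left(-53\right)^{2} = 2809$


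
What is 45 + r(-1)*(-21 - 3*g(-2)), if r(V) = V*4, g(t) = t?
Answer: 105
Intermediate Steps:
r(V) = 4*V
45 + r(-1)*(-21 - 3*g(-2)) = 45 + (4*(-1))*(-21 - 3*(-2)) = 45 - 4*(-21 - 1*(-6)) = 45 - 4*(-21 + 6) = 45 - 4*(-15) = 45 + 60 = 105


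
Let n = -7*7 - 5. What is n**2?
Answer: 2916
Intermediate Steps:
n = -54 (n = -49 - 5 = -54)
n**2 = (-54)**2 = 2916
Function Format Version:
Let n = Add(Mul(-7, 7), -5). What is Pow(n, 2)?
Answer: 2916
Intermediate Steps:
n = -54 (n = Add(-49, -5) = -54)
Pow(n, 2) = Pow(-54, 2) = 2916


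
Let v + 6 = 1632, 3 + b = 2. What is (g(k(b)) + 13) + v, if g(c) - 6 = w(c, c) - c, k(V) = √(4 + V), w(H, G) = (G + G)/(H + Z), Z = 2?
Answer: 1639 + 3*√3 ≈ 1644.2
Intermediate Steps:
w(H, G) = 2*G/(2 + H) (w(H, G) = (G + G)/(H + 2) = (2*G)/(2 + H) = 2*G/(2 + H))
b = -1 (b = -3 + 2 = -1)
v = 1626 (v = -6 + 1632 = 1626)
g(c) = 6 - c + 2*c/(2 + c) (g(c) = 6 + (2*c/(2 + c) - c) = 6 + (-c + 2*c/(2 + c)) = 6 - c + 2*c/(2 + c))
(g(k(b)) + 13) + v = ((12 - (√(4 - 1))² + 6*√(4 - 1))/(2 + √(4 - 1)) + 13) + 1626 = ((12 - (√3)² + 6*√3)/(2 + √3) + 13) + 1626 = ((12 - 1*3 + 6*√3)/(2 + √3) + 13) + 1626 = ((12 - 3 + 6*√3)/(2 + √3) + 13) + 1626 = ((9 + 6*√3)/(2 + √3) + 13) + 1626 = (13 + (9 + 6*√3)/(2 + √3)) + 1626 = 1639 + (9 + 6*√3)/(2 + √3)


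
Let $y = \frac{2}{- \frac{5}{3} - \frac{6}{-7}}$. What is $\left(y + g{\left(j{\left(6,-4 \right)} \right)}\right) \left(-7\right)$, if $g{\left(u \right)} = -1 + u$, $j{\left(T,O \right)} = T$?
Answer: $- \frac{301}{17} \approx -17.706$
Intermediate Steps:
$y = - \frac{42}{17}$ ($y = \frac{2}{\left(-5\right) \frac{1}{3} - - \frac{6}{7}} = \frac{2}{- \frac{5}{3} + \frac{6}{7}} = \frac{2}{- \frac{17}{21}} = 2 \left(- \frac{21}{17}\right) = - \frac{42}{17} \approx -2.4706$)
$\left(y + g{\left(j{\left(6,-4 \right)} \right)}\right) \left(-7\right) = \left(- \frac{42}{17} + \left(-1 + 6\right)\right) \left(-7\right) = \left(- \frac{42}{17} + 5\right) \left(-7\right) = \frac{43}{17} \left(-7\right) = - \frac{301}{17}$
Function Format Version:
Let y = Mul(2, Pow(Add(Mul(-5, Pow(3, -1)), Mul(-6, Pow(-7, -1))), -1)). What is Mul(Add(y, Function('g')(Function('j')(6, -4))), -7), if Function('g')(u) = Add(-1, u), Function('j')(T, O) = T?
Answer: Rational(-301, 17) ≈ -17.706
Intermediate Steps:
y = Rational(-42, 17) (y = Mul(2, Pow(Add(Mul(-5, Rational(1, 3)), Mul(-6, Rational(-1, 7))), -1)) = Mul(2, Pow(Add(Rational(-5, 3), Rational(6, 7)), -1)) = Mul(2, Pow(Rational(-17, 21), -1)) = Mul(2, Rational(-21, 17)) = Rational(-42, 17) ≈ -2.4706)
Mul(Add(y, Function('g')(Function('j')(6, -4))), -7) = Mul(Add(Rational(-42, 17), Add(-1, 6)), -7) = Mul(Add(Rational(-42, 17), 5), -7) = Mul(Rational(43, 17), -7) = Rational(-301, 17)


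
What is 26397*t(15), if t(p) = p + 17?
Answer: 844704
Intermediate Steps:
t(p) = 17 + p
26397*t(15) = 26397*(17 + 15) = 26397*32 = 844704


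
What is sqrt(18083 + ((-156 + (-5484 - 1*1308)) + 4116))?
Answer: sqrt(15251) ≈ 123.49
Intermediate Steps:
sqrt(18083 + ((-156 + (-5484 - 1*1308)) + 4116)) = sqrt(18083 + ((-156 + (-5484 - 1308)) + 4116)) = sqrt(18083 + ((-156 - 6792) + 4116)) = sqrt(18083 + (-6948 + 4116)) = sqrt(18083 - 2832) = sqrt(15251)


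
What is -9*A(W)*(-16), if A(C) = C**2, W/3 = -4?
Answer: 20736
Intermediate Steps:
W = -12 (W = 3*(-4) = -12)
-9*A(W)*(-16) = -9*(-12)**2*(-16) = -9*144*(-16) = -1296*(-16) = 20736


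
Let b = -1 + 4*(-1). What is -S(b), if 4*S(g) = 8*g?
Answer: 10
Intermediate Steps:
b = -5 (b = -1 - 4 = -5)
S(g) = 2*g (S(g) = (8*g)/4 = 2*g)
-S(b) = -2*(-5) = -1*(-10) = 10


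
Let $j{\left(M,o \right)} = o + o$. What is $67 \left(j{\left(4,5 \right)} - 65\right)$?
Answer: $-3685$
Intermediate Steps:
$j{\left(M,o \right)} = 2 o$
$67 \left(j{\left(4,5 \right)} - 65\right) = 67 \left(2 \cdot 5 - 65\right) = 67 \left(10 - 65\right) = 67 \left(-55\right) = -3685$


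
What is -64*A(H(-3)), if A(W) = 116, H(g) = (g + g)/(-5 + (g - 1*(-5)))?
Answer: -7424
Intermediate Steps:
H(g) = 2 (H(g) = (2*g)/(-5 + (g + 5)) = (2*g)/(-5 + (5 + g)) = (2*g)/g = 2)
-64*A(H(-3)) = -64*116 = -7424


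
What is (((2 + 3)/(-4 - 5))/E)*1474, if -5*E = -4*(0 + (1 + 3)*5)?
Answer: -3685/72 ≈ -51.181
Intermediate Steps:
E = 16 (E = -(-4)*(0 + (1 + 3)*5)/5 = -(-4)*(0 + 4*5)/5 = -(-4)*(0 + 20)/5 = -(-4)*20/5 = -⅕*(-80) = 16)
(((2 + 3)/(-4 - 5))/E)*1474 = (((2 + 3)/(-4 - 5))/16)*1474 = ((5/(-9))*(1/16))*1474 = ((5*(-⅑))*(1/16))*1474 = -5/9*1/16*1474 = -5/144*1474 = -3685/72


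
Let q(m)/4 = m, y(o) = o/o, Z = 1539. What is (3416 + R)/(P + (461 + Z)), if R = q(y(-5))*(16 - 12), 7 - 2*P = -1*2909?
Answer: 132/133 ≈ 0.99248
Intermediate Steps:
y(o) = 1
P = 1458 (P = 7/2 - (-1)*2909/2 = 7/2 - ½*(-2909) = 7/2 + 2909/2 = 1458)
q(m) = 4*m
R = 16 (R = (4*1)*(16 - 12) = 4*4 = 16)
(3416 + R)/(P + (461 + Z)) = (3416 + 16)/(1458 + (461 + 1539)) = 3432/(1458 + 2000) = 3432/3458 = 3432*(1/3458) = 132/133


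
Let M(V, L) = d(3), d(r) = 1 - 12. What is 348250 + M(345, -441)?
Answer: 348239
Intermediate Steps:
d(r) = -11
M(V, L) = -11
348250 + M(345, -441) = 348250 - 11 = 348239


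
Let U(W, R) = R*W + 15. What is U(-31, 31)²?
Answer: 894916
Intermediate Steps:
U(W, R) = 15 + R*W
U(-31, 31)² = (15 + 31*(-31))² = (15 - 961)² = (-946)² = 894916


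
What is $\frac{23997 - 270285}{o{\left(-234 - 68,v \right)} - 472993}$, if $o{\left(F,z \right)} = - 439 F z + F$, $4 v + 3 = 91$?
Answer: $- \frac{246288}{2443421} \approx -0.1008$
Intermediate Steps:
$v = 22$ ($v = - \frac{3}{4} + \frac{1}{4} \cdot 91 = - \frac{3}{4} + \frac{91}{4} = 22$)
$o{\left(F,z \right)} = F - 439 F z$ ($o{\left(F,z \right)} = - 439 F z + F = F - 439 F z$)
$\frac{23997 - 270285}{o{\left(-234 - 68,v \right)} - 472993} = \frac{23997 - 270285}{\left(-234 - 68\right) \left(1 - 9658\right) - 472993} = - \frac{246288}{\left(-234 - 68\right) \left(1 - 9658\right) - 472993} = - \frac{246288}{\left(-302\right) \left(-9657\right) - 472993} = - \frac{246288}{2916414 - 472993} = - \frac{246288}{2443421}$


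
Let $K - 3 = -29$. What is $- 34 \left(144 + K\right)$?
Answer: $-4012$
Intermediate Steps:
$K = -26$ ($K = 3 - 29 = -26$)
$- 34 \left(144 + K\right) = - 34 \left(144 - 26\right) = \left(-34\right) 118 = -4012$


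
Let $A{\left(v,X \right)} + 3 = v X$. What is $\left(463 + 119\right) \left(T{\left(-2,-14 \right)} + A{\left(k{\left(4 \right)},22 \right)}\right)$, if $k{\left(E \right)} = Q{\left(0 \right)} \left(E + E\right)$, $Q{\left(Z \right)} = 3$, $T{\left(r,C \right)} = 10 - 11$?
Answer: $304968$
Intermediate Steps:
$T{\left(r,C \right)} = -1$ ($T{\left(r,C \right)} = 10 - 11 = -1$)
$k{\left(E \right)} = 6 E$ ($k{\left(E \right)} = 3 \left(E + E\right) = 3 \cdot 2 E = 6 E$)
$A{\left(v,X \right)} = -3 + X v$ ($A{\left(v,X \right)} = -3 + v X = -3 + X v$)
$\left(463 + 119\right) \left(T{\left(-2,-14 \right)} + A{\left(k{\left(4 \right)},22 \right)}\right) = \left(463 + 119\right) \left(-1 - \left(3 - 22 \cdot 6 \cdot 4\right)\right) = 582 \left(-1 + \left(-3 + 22 \cdot 24\right)\right) = 582 \left(-1 + \left(-3 + 528\right)\right) = 582 \left(-1 + 525\right) = 582 \cdot 524 = 304968$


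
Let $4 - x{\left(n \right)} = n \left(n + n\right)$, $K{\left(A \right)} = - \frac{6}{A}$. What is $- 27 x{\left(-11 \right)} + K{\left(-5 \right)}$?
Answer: $\frac{32136}{5} \approx 6427.2$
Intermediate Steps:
$x{\left(n \right)} = 4 - 2 n^{2}$ ($x{\left(n \right)} = 4 - n \left(n + n\right) = 4 - n 2 n = 4 - 2 n^{2}$)
$- 27 x{\left(-11 \right)} + K{\left(-5 \right)} = - 27 \left(4 - 2 \left(-11\right)^{2}\right) - \frac{6}{-5} = - 27 \left(4 - 242\right) - - \frac{6}{5} = - 27 \left(4 - 242\right) + \frac{6}{5} = \left(-27\right) \left(-238\right) + \frac{6}{5} = 6426 + \frac{6}{5} = \frac{32136}{5}$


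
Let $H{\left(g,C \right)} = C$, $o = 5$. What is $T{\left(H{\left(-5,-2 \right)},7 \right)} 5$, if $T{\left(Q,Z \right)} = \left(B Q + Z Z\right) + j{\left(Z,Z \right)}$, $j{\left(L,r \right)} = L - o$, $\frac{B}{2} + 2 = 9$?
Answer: $115$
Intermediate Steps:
$B = 14$ ($B = -4 + 2 \cdot 9 = -4 + 18 = 14$)
$j{\left(L,r \right)} = -5 + L$ ($j{\left(L,r \right)} = L - 5 = -5 + L$)
$T{\left(Q,Z \right)} = -5 + Z + Z^{2} + 14 Q$ ($T{\left(Q,Z \right)} = \left(14 Q + Z Z\right) + \left(-5 + Z\right) = \left(14 Q + Z^{2}\right) + \left(-5 + Z\right) = \left(Z^{2} + 14 Q\right) + \left(-5 + Z\right) = -5 + Z + Z^{2} + 14 Q$)
$T{\left(H{\left(-5,-2 \right)},7 \right)} 5 = \left(-5 + 7 + 7^{2} + 14 \left(-2\right)\right) 5 = \left(-5 + 7 + 49 - 28\right) 5 = 23 \cdot 5 = 115$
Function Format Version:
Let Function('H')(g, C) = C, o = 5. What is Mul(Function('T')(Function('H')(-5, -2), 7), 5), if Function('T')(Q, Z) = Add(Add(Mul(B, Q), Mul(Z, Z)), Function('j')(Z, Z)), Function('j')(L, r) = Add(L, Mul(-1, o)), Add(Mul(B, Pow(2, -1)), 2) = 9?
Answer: 115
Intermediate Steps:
B = 14 (B = Add(-4, Mul(2, 9)) = Add(-4, 18) = 14)
Function('j')(L, r) = Add(-5, L) (Function('j')(L, r) = Add(L, Mul(-1, 5)) = Add(L, -5) = Add(-5, L))
Function('T')(Q, Z) = Add(-5, Z, Pow(Z, 2), Mul(14, Q)) (Function('T')(Q, Z) = Add(Add(Mul(14, Q), Mul(Z, Z)), Add(-5, Z)) = Add(Add(Mul(14, Q), Pow(Z, 2)), Add(-5, Z)) = Add(Add(Pow(Z, 2), Mul(14, Q)), Add(-5, Z)) = Add(-5, Z, Pow(Z, 2), Mul(14, Q)))
Mul(Function('T')(Function('H')(-5, -2), 7), 5) = Mul(Add(-5, 7, Pow(7, 2), Mul(14, -2)), 5) = Mul(Add(-5, 7, 49, -28), 5) = Mul(23, 5) = 115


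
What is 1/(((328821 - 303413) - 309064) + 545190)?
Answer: 1/261534 ≈ 3.8236e-6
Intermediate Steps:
1/(((328821 - 303413) - 309064) + 545190) = 1/((25408 - 309064) + 545190) = 1/(-283656 + 545190) = 1/261534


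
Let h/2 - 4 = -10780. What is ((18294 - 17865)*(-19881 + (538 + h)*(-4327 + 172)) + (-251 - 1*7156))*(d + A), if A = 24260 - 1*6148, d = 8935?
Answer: 1012878060735978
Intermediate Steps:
h = -21552 (h = 8 + 2*(-10780) = 8 - 21560 = -21552)
A = 18112 (A = 24260 - 6148 = 18112)
((18294 - 17865)*(-19881 + (538 + h)*(-4327 + 172)) + (-251 - 1*7156))*(d + A) = ((18294 - 17865)*(-19881 + (538 - 21552)*(-4327 + 172)) + (-251 - 1*7156))*(8935 + 18112) = (429*(-19881 - 21014*(-4155)) + (-251 - 7156))*27047 = (429*(-19881 + 87313170) - 7407)*27047 = (429*87293289 - 7407)*27047 = (37448820981 - 7407)*27047 = 37448813574*27047 = 1012878060735978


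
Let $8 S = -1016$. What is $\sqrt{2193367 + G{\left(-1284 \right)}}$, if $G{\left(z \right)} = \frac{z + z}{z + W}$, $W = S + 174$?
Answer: $\frac{\sqrt{3356225365639}}{1237} \approx 1481.0$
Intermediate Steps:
$S = -127$ ($S = \frac{1}{8} \left(-1016\right) = -127$)
$W = 47$ ($W = -127 + 174 = 47$)
$G{\left(z \right)} = \frac{2 z}{47 + z}$ ($G{\left(z \right)} = \frac{z + z}{z + 47} = \frac{2 z}{47 + z}$)
$\sqrt{2193367 + G{\left(-1284 \right)}} = \sqrt{2193367 + 2 \left(-1284\right) \frac{1}{47 - 1284}} = \sqrt{2193367 + 2 \left(-1284\right) \frac{1}{-1237}} = \sqrt{2193367 + 2 \left(-1284\right) \left(- \frac{1}{1237}\right)} = \sqrt{2193367 + \frac{2568}{1237}} = \sqrt{\frac{2713197547}{1237}} = \frac{\sqrt{3356225365639}}{1237}$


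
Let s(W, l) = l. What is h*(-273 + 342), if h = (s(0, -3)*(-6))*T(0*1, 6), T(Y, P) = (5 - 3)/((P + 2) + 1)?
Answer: 276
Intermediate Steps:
T(Y, P) = 2/(3 + P) (T(Y, P) = 2/((2 + P) + 1) = 2/(3 + P))
h = 4 (h = (-3*(-6))*(2/(3 + 6)) = 18*(2/9) = 4)
h*(-273 + 342) = 4*(-273 + 342) = 4*69 = 276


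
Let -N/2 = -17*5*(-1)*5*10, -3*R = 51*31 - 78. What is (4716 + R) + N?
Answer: -4285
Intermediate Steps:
R = -501 (R = -(51*31 - 78)/3 = -(1581 - 78)/3 = -1/3*1503 = -501)
N = -8500 (N = -2*(-17*5*(-1)*5)*10 = -2*(-(-85)*5)*10 = -2*(-17*(-25))*10 = -850*10 = -2*4250 = -8500)
(4716 + R) + N = (4716 - 501) - 8500 = 4215 - 8500 = -4285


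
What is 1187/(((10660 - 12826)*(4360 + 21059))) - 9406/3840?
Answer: -43156325917/17618417280 ≈ -2.4495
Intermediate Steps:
1187/(((10660 - 12826)*(4360 + 21059))) - 9406/3840 = 1187/((-2166*25419)) - 9406*1/3840 = 1187/(-55057554) - 4703/1920 = 1187*(-1/55057554) - 4703/1920 = -1187/55057554 - 4703/1920 = -43156325917/17618417280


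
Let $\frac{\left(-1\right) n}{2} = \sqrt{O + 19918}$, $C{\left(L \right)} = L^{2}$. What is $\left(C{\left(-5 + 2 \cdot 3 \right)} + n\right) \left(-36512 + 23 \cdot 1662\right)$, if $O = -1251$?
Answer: $1714 - 3428 \sqrt{18667} \approx -4.6664 \cdot 10^{5}$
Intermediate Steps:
$n = - 2 \sqrt{18667}$ ($n = - 2 \sqrt{-1251 + 19918} = - 2 \sqrt{18667} \approx -273.25$)
$\left(C{\left(-5 + 2 \cdot 3 \right)} + n\right) \left(-36512 + 23 \cdot 1662\right) = \left(\left(-5 + 2 \cdot 3\right)^{2} - 2 \sqrt{18667}\right) \left(-36512 + 23 \cdot 1662\right) = \left(\left(-5 + 6\right)^{2} - 2 \sqrt{18667}\right) \left(-36512 + 38226\right) = \left(1^{2} - 2 \sqrt{18667}\right) 1714 = \left(1 - 2 \sqrt{18667}\right) 1714 = 1714 - 3428 \sqrt{18667}$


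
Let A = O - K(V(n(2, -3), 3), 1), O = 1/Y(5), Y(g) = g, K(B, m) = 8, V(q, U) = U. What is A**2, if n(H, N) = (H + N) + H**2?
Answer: 1521/25 ≈ 60.840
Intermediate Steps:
n(H, N) = H + N + H**2
O = 1/5 ≈ 0.20000
A = -39/5 (A = 1/5 - 1*8 = 1/5 - 8 = -39/5 ≈ -7.8000)
A**2 = (-39/5)**2 = 1521/25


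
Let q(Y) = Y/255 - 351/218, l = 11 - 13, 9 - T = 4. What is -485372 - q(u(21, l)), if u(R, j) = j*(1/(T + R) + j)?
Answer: -6877698643/14170 ≈ -4.8537e+5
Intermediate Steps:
T = 5 (T = 9 - 1*4 = 9 - 4 = 5)
l = -2
u(R, j) = j*(j + 1/(5 + R)) (u(R, j) = j*(1/(5 + R) + j) = j*(j + 1/(5 + R)))
q(Y) = -351/218 + Y/255 (q(Y) = Y*(1/255) - 351*1/218 = Y/255 - 351/218 = -351/218 + Y/255)
-485372 - q(u(21, l)) = -485372 - (-351/218 + (-2*(1 + 5*(-2) + 21*(-2))/(5 + 21))/255) = -485372 - (-351/218 + (-2*(1 - 10 - 42)/26)/255) = -485372 - (-351/218 + (-2*1/26*(-51))/255) = -485372 - (-351/218 + (1/255)*(51/13)) = -485372 - (-351/218 + 1/65) = -485372 - 1*(-22597/14170) = -485372 + 22597/14170 = -6877698643/14170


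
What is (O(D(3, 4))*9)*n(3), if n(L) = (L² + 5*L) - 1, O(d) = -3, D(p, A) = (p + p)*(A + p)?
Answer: -621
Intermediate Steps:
D(p, A) = 2*p*(A + p) (D(p, A) = (2*p)*(A + p) = 2*p*(A + p))
n(L) = -1 + L² + 5*L
(O(D(3, 4))*9)*n(3) = (-3*9)*(-1 + 3² + 5*3) = -27*(-1 + 9 + 15) = -27*23 = -621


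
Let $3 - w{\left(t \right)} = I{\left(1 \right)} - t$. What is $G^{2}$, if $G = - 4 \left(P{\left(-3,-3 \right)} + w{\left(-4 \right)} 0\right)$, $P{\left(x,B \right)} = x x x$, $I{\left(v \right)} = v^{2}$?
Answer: $11664$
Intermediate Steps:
$w{\left(t \right)} = 2 + t$ ($w{\left(t \right)} = 3 - \left(1^{2} - t\right) = 3 - \left(1 - t\right) = 3 + \left(-1 + t\right) = 2 + t$)
$P{\left(x,B \right)} = x^{3}$ ($P{\left(x,B \right)} = x^{2} x = x^{3}$)
$G = 108$ ($G = - 4 \left(\left(-3\right)^{3} + \left(2 - 4\right) 0\right) = - 4 \left(-27 - 0\right) = - 4 \left(-27 + 0\right) = \left(-4\right) \left(-27\right) = 108$)
$G^{2} = 108^{2} = 11664$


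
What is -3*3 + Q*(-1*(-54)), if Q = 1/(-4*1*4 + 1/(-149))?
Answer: -3279/265 ≈ -12.374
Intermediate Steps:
Q = -149/2385 (Q = 1/(-4*4 - 1/149) = 1/(-16 - 1/149) = 1/(-2385/149) = -149/2385 ≈ -0.062474)
-3*3 + Q*(-1*(-54)) = -3*3 - (-149)*(-54)/2385 = -9 - 149/2385*54 = -9 - 894/265 = -3279/265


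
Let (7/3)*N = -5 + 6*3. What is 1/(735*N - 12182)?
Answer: -1/8087 ≈ -0.00012366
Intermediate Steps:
N = 39/7 (N = 3*(-5 + 6*3)/7 = 3*(-5 + 18)/7 = (3/7)*13 = 39/7 ≈ 5.5714)
1/(735*N - 12182) = 1/(735*(39/7) - 12182) = 1/(4095 - 12182) = 1/(-8087) = -1/8087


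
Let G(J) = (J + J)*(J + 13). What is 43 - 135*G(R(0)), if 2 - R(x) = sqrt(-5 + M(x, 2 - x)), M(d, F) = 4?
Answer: -7787 + 4590*I ≈ -7787.0 + 4590.0*I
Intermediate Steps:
R(x) = 2 - I (R(x) = 2 - sqrt(-5 + 4) = 2 - sqrt(-1) = 2 - I)
G(J) = 2*J*(13 + J) (G(J) = (2*J)*(13 + J) = 2*J*(13 + J))
43 - 135*G(R(0)) = 43 - 270*(2 - I)*(13 + (2 - I)) = 43 - 270*(2 - I)*(15 - I)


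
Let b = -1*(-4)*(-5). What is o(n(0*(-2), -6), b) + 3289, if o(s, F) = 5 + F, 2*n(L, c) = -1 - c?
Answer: 3274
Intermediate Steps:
n(L, c) = -½ - c/2 (n(L, c) = (-1 - c)/2 = -½ - c/2)
b = -20 (b = 4*(-5) = -20)
o(n(0*(-2), -6), b) + 3289 = (5 - 20) + 3289 = -15 + 3289 = 3274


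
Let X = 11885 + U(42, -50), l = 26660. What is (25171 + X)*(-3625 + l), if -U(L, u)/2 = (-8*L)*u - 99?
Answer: 84169890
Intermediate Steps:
U(L, u) = 198 + 16*L*u (U(L, u) = -2*((-8*L)*u - 99) = -2*(-8*L*u - 99) = -2*(-99 - 8*L*u) = 198 + 16*L*u)
X = -21517 (X = 11885 + (198 + 16*42*(-50)) = 11885 + (198 - 33600) = 11885 - 33402 = -21517)
(25171 + X)*(-3625 + l) = (25171 - 21517)*(-3625 + 26660) = 3654*23035 = 84169890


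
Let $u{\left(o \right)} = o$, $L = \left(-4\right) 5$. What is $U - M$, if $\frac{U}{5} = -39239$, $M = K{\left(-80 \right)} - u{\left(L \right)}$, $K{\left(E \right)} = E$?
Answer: $-196135$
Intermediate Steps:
$L = -20$
$M = -60$ ($M = -80 - -20 = -80 + 20 = -60$)
$U = -196195$ ($U = 5 \left(-39239\right) = -196195$)
$U - M = -196195 - -60 = -196195 + 60 = -196135$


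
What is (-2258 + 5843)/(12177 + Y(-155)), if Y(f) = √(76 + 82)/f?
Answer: 1048800443625/3562410879067 + 555675*√158/3562410879067 ≈ 0.29441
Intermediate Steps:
Y(f) = √158/f
(-2258 + 5843)/(12177 + Y(-155)) = (-2258 + 5843)/(12177 + √158/(-155)) = 3585/(12177 + √158*(-1/155)) = 3585/(12177 - √158/155)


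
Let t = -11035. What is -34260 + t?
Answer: -45295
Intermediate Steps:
-34260 + t = -34260 - 11035 = -45295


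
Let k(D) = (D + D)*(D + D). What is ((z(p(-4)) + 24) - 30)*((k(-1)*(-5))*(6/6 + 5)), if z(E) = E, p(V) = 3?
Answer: 360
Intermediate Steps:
k(D) = 4*D**2 (k(D) = (2*D)*(2*D) = 4*D**2)
((z(p(-4)) + 24) - 30)*((k(-1)*(-5))*(6/6 + 5)) = ((3 + 24) - 30)*(((4*(-1)**2)*(-5))*(6/6 + 5)) = (27 - 30)*(((4*1)*(-5))*(6*(1/6) + 5)) = -3*4*(-5)*(1 + 5) = -(-60)*6 = -3*(-120) = 360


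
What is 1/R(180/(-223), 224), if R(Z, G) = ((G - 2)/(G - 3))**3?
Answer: 10793861/10941048 ≈ 0.98655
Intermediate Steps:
R(Z, G) = (-2 + G)**3/(-3 + G)**3 (R(Z, G) = ((-2 + G)/(-3 + G))**3 = (-2 + G)**3/(-3 + G)**3)
1/R(180/(-223), 224) = 1/((-2 + 224)**3/(-3 + 224)**3) = 1/(222**3/221**3) = 1/((1/10793861)*10941048) = 1/(10941048/10793861) = 10793861/10941048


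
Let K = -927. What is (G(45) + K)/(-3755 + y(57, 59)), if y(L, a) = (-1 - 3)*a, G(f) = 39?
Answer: 888/3991 ≈ 0.22250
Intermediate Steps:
y(L, a) = -4*a
(G(45) + K)/(-3755 + y(57, 59)) = (39 - 927)/(-3755 - 4*59) = -888/(-3755 - 236) = -888/(-3991) = -888*(-1/3991) = 888/3991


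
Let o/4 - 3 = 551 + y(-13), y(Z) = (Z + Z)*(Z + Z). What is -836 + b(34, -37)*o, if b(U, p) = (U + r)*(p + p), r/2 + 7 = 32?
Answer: -30583556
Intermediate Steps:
y(Z) = 4*Z**2 (y(Z) = (2*Z)*(2*Z) = 4*Z**2)
r = 50 (r = -14 + 2*32 = -14 + 64 = 50)
o = 4920 (o = 12 + 4*(551 + 4*(-13)**2) = 12 + 4*(551 + 4*169) = 12 + 4*(551 + 676) = 12 + 4*1227 = 12 + 4908 = 4920)
b(U, p) = 2*p*(50 + U) (b(U, p) = (U + 50)*(p + p) = (50 + U)*(2*p) = 2*p*(50 + U))
-836 + b(34, -37)*o = -836 + (2*(-37)*(50 + 34))*4920 = -836 + (2*(-37)*84)*4920 = -836 - 6216*4920 = -836 - 30582720 = -30583556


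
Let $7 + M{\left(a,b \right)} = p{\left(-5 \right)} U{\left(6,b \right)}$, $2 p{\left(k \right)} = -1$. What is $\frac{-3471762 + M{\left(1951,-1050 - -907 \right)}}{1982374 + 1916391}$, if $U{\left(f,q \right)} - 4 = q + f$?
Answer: $- \frac{1388681}{1559506} \approx -0.89046$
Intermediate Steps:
$U{\left(f,q \right)} = 4 + f + q$ ($U{\left(f,q \right)} = 4 + \left(q + f\right) = 4 + \left(f + q\right) = 4 + f + q$)
$p{\left(k \right)} = - \frac{1}{2}$ ($p{\left(k \right)} = \frac{1}{2} \left(-1\right) = - \frac{1}{2}$)
$M{\left(a,b \right)} = -12 - \frac{b}{2}$ ($M{\left(a,b \right)} = -7 - \frac{4 + 6 + b}{2} = -7 - \frac{10 + b}{2} = -7 - \left(5 + \frac{b}{2}\right) = -12 - \frac{b}{2}$)
$\frac{-3471762 + M{\left(1951,-1050 - -907 \right)}}{1982374 + 1916391} = \frac{-3471762 - \left(12 + \frac{-1050 - -907}{2}\right)}{1982374 + 1916391} = \frac{-3471762 - \left(12 + \frac{-1050 + 907}{2}\right)}{3898765} = \left(-3471762 - - \frac{119}{2}\right) \frac{1}{3898765} = \left(-3471762 + \left(-12 + \frac{143}{2}\right)\right) \frac{1}{3898765} = \left(-3471762 + \frac{119}{2}\right) \frac{1}{3898765} = \left(- \frac{6943405}{2}\right) \frac{1}{3898765} = - \frac{1388681}{1559506}$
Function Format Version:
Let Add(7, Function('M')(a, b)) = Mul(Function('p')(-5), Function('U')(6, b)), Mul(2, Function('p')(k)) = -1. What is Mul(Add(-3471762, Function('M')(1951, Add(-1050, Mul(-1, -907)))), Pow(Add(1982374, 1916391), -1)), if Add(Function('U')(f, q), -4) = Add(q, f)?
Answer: Rational(-1388681, 1559506) ≈ -0.89046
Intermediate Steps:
Function('U')(f, q) = Add(4, f, q) (Function('U')(f, q) = Add(4, Add(q, f)) = Add(4, Add(f, q)) = Add(4, f, q))
Function('p')(k) = Rational(-1, 2) (Function('p')(k) = Mul(Rational(1, 2), -1) = Rational(-1, 2))
Function('M')(a, b) = Add(-12, Mul(Rational(-1, 2), b)) (Function('M')(a, b) = Add(-7, Mul(Rational(-1, 2), Add(4, 6, b))) = Add(-7, Mul(Rational(-1, 2), Add(10, b))) = Add(-7, Add(-5, Mul(Rational(-1, 2), b))) = Add(-12, Mul(Rational(-1, 2), b)))
Mul(Add(-3471762, Function('M')(1951, Add(-1050, Mul(-1, -907)))), Pow(Add(1982374, 1916391), -1)) = Mul(Add(-3471762, Add(-12, Mul(Rational(-1, 2), Add(-1050, Mul(-1, -907))))), Pow(Add(1982374, 1916391), -1)) = Mul(Add(-3471762, Add(-12, Mul(Rational(-1, 2), Add(-1050, 907)))), Pow(3898765, -1)) = Mul(Add(-3471762, Add(-12, Mul(Rational(-1, 2), -143))), Rational(1, 3898765)) = Mul(Add(-3471762, Add(-12, Rational(143, 2))), Rational(1, 3898765)) = Mul(Add(-3471762, Rational(119, 2)), Rational(1, 3898765)) = Mul(Rational(-6943405, 2), Rational(1, 3898765)) = Rational(-1388681, 1559506)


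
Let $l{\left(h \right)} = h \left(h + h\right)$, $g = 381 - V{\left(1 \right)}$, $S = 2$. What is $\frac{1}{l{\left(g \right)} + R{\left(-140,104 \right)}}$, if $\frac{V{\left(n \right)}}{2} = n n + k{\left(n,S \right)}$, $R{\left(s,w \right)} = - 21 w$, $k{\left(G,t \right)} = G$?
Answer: $\frac{1}{282074} \approx 3.5452 \cdot 10^{-6}$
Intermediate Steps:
$V{\left(n \right)} = 2 n + 2 n^{2}$ ($V{\left(n \right)} = 2 \left(n n + n\right) = 2 \left(n^{2} + n\right) = 2 \left(n + n^{2}\right) = 2 n + 2 n^{2}$)
$g = 377$ ($g = 381 - 2 \cdot 1 \left(1 + 1\right) = 381 - 2 \cdot 1 \cdot 2 = 381 - 4 = 377$)
$l{\left(h \right)} = 2 h^{2}$ ($l{\left(h \right)} = h 2 h = 2 h^{2}$)
$\frac{1}{l{\left(g \right)} + R{\left(-140,104 \right)}} = \frac{1}{2 \cdot 377^{2} - 2184} = \frac{1}{2 \cdot 142129 - 2184} = \frac{1}{284258 - 2184} = \frac{1}{282074}$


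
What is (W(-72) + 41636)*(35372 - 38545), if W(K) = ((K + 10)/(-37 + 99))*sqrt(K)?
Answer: -132111028 + 19038*I*sqrt(2) ≈ -1.3211e+8 + 26924.0*I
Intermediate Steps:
W(K) = sqrt(K)*(5/31 + K/62) (W(K) = ((10 + K)/62)*sqrt(K) = ((10 + K)*(1/62))*sqrt(K) = (5/31 + K/62)*sqrt(K) = sqrt(K)*(5/31 + K/62))
(W(-72) + 41636)*(35372 - 38545) = (sqrt(-72)*(10 - 72)/62 + 41636)*(35372 - 38545) = ((1/62)*(6*I*sqrt(2))*(-62) + 41636)*(-3173) = (-6*I*sqrt(2) + 41636)*(-3173) = (41636 - 6*I*sqrt(2))*(-3173) = -132111028 + 19038*I*sqrt(2)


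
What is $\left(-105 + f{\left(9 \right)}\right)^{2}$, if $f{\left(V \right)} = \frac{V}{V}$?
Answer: $10816$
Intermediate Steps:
$f{\left(V \right)} = 1$
$\left(-105 + f{\left(9 \right)}\right)^{2} = \left(-105 + 1\right)^{2} = \left(-104\right)^{2} = 10816$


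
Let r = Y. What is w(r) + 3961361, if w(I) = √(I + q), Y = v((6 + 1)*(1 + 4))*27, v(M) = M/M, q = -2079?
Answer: 3961361 + 6*I*√57 ≈ 3.9614e+6 + 45.299*I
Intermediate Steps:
v(M) = 1
Y = 27 (Y = 1*27 = 27)
r = 27
w(I) = √(-2079 + I) (w(I) = √(I - 2079) = √(-2079 + I))
w(r) + 3961361 = √(-2079 + 27) + 3961361 = √(-2052) + 3961361 = 6*I*√57 + 3961361 = 3961361 + 6*I*√57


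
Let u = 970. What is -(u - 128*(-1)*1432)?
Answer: -184266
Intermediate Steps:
-(u - 128*(-1)*1432) = -(970 - 128*(-1)*1432) = -(970 + 128*1432) = -(970 + 183296) = -1*184266 = -184266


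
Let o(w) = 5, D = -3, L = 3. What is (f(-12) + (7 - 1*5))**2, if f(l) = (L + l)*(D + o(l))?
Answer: 256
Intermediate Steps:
f(l) = 6 + 2*l (f(l) = (3 + l)*(-3 + 5) = (3 + l)*2 = 6 + 2*l)
(f(-12) + (7 - 1*5))**2 = ((6 + 2*(-12)) + (7 - 1*5))**2 = ((6 - 24) + (7 - 5))**2 = (-18 + 2)**2 = (-16)**2 = 256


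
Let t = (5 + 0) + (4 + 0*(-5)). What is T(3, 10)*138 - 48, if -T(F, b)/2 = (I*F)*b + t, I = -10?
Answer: 80268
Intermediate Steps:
t = 9 (t = 5 + (4 + 0) = 5 + 4 = 9)
T(F, b) = -18 + 20*F*b (T(F, b) = -2*((-10*F)*b + 9) = -2*(-10*F*b + 9) = -2*(9 - 10*F*b) = -18 + 20*F*b)
T(3, 10)*138 - 48 = (-18 + 20*3*10)*138 - 48 = (-18 + 600)*138 - 48 = 582*138 - 48 = 80316 - 48 = 80268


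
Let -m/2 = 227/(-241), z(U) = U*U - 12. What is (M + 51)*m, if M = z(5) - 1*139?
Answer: -34050/241 ≈ -141.29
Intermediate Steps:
z(U) = -12 + U² (z(U) = U² - 12 = -12 + U²)
M = -126 (M = (-12 + 5²) - 1*139 = (-12 + 25) - 139 = 13 - 139 = -126)
m = 454/241 (m = -454/(-241) = -454*(-1)/241 = -2*(-227/241) = 454/241 ≈ 1.8838)
(M + 51)*m = (-126 + 51)*(454/241) = -75*454/241 = -34050/241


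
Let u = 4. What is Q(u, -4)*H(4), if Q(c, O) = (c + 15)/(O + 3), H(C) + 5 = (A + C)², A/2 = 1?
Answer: -589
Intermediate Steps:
A = 2 (A = 2*1 = 2)
H(C) = -5 + (2 + C)²
Q(c, O) = (15 + c)/(3 + O)
Q(u, -4)*H(4) = ((15 + 4)/(3 - 4))*(-5 + (2 + 4)²) = (19/(-1))*(-5 + 6²) = (-1*19)*(-5 + 36) = -19*31 = -589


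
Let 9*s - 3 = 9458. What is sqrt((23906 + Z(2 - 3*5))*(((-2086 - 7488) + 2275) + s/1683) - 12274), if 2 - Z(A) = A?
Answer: 7*I*sqrt(10092719697830)/1683 ≈ 13214.0*I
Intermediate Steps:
s = 9461/9 (s = 1/3 + (1/9)*9458 = 1/3 + 9458/9 = 9461/9 ≈ 1051.2)
Z(A) = 2 - A
sqrt((23906 + Z(2 - 3*5))*(((-2086 - 7488) + 2275) + s/1683) - 12274) = sqrt((23906 + (2 - (2 - 3*5)))*(((-2086 - 7488) + 2275) + (9461/9)/1683) - 12274) = sqrt((23906 + (2 - (2 - 15)))*((-9574 + 2275) + (9461/9)*(1/1683)) - 12274) = sqrt((23906 + (2 - 1*(-13)))*(-7299 + 9461/15147) - 12274) = sqrt((23906 + (2 + 13))*(-110548492/15147) - 12274) = sqrt((23906 + 15)*(-110548492/15147) - 12274) = sqrt(23921*(-110548492/15147) - 12274) = sqrt(-2644430477132/15147 - 12274) = sqrt(-2644616391410/15147) = 7*I*sqrt(10092719697830)/1683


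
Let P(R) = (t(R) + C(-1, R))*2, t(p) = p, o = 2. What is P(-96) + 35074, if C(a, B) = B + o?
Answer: 34694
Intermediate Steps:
C(a, B) = 2 + B (C(a, B) = B + 2 = 2 + B)
P(R) = 4 + 4*R (P(R) = (R + (2 + R))*2 = (2 + 2*R)*2 = 4 + 4*R)
P(-96) + 35074 = (4 + 4*(-96)) + 35074 = (4 - 384) + 35074 = -380 + 35074 = 34694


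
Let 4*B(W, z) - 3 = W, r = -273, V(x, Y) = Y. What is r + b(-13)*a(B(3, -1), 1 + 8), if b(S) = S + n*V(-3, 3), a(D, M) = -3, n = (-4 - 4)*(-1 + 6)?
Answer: 126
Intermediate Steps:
n = -40 (n = -8*5 = -40)
B(W, z) = ¾ + W/4
b(S) = -120 + S (b(S) = S - 40*3 = S - 120 = -120 + S)
r + b(-13)*a(B(3, -1), 1 + 8) = -273 + (-120 - 13)*(-3) = -273 - 133*(-3) = -273 + 399 = 126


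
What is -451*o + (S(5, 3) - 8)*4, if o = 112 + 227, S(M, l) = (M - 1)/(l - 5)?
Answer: -152929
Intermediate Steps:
S(M, l) = (-1 + M)/(-5 + l)
o = 339
-451*o + (S(5, 3) - 8)*4 = -451*339 + ((-1 + 5)/(-5 + 3) - 8)*4 = -152889 + (4/(-2) - 8)*4 = -152889 + (-1/2*4 - 8)*4 = -152889 + (-2 - 8)*4 = -152889 - 10*4 = -152889 - 40 = -152929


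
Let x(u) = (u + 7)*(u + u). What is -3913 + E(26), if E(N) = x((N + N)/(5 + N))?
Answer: -3732417/961 ≈ -3883.9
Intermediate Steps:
x(u) = 2*u*(7 + u) (x(u) = (7 + u)*(2*u) = 2*u*(7 + u))
E(N) = 4*N*(7 + 2*N/(5 + N))/(5 + N) (E(N) = 2*((N + N)/(5 + N))*(7 + (N + N)/(5 + N)) = 2*((2*N)/(5 + N))*(7 + (2*N)/(5 + N)) = 2*(2*N/(5 + N))*(7 + 2*N/(5 + N)) = 4*N*(7 + 2*N/(5 + N))/(5 + N))
-3913 + E(26) = -3913 + 4*26*(35 + 9*26)/(5 + 26)**2 = -3913 + 4*26*(35 + 234)/31**2 = -3913 + 4*26*(1/961)*269 = -3913 + 27976/961 = -3732417/961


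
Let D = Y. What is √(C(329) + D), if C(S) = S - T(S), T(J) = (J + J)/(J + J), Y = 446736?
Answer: 2*√111766 ≈ 668.63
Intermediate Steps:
T(J) = 1 (T(J) = (2*J)/((2*J)) = (2*J)*(1/(2*J)) = 1)
D = 446736
C(S) = -1 + S (C(S) = S - 1*1 = S - 1 = -1 + S)
√(C(329) + D) = √((-1 + 329) + 446736) = √(328 + 446736) = √447064 = 2*√111766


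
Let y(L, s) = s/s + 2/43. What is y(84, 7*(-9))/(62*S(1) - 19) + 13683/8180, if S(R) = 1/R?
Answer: 25667967/15124820 ≈ 1.6971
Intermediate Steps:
y(L, s) = 45/43 (y(L, s) = 1 + 2*(1/43) = 1 + 2/43 = 45/43)
y(84, 7*(-9))/(62*S(1) - 19) + 13683/8180 = 45/(43*(62/1 - 19)) + 13683/8180 = 45/(43*(62*1 - 19)) + 13683*(1/8180) = 45/(43*(62 - 19)) + 13683/8180 = (45/43)/43 + 13683/8180 = (45/43)*(1/43) + 13683/8180 = 45/1849 + 13683/8180 = 25667967/15124820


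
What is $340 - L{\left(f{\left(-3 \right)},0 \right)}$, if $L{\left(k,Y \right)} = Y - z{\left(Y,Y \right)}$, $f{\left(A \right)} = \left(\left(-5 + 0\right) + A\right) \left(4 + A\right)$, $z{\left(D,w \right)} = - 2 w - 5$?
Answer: $335$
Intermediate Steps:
$z{\left(D,w \right)} = -5 - 2 w$
$f{\left(A \right)} = \left(-5 + A\right) \left(4 + A\right)$
$L{\left(k,Y \right)} = 5 + 3 Y$ ($L{\left(k,Y \right)} = Y - \left(-5 - 2 Y\right) = Y + \left(5 + 2 Y\right) = 5 + 3 Y$)
$340 - L{\left(f{\left(-3 \right)},0 \right)} = 340 - \left(5 + 3 \cdot 0\right) = 340 - \left(5 + 0\right) = 340 - 5 = 335$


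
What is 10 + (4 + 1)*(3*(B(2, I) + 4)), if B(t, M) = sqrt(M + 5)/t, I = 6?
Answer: 70 + 15*sqrt(11)/2 ≈ 94.875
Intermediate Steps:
B(t, M) = sqrt(5 + M)/t
10 + (4 + 1)*(3*(B(2, I) + 4)) = 10 + (4 + 1)*(3*(sqrt(5 + 6)/2 + 4)) = 10 + 5*(3*(sqrt(11)/2 + 4)) = 10 + 5*(3*(4 + sqrt(11)/2)) = 10 + 5*(12 + 3*sqrt(11)/2) = 10 + (60 + 15*sqrt(11)/2) = 70 + 15*sqrt(11)/2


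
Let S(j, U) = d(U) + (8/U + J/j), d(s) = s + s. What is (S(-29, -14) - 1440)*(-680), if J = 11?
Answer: 202773960/203 ≈ 9.9889e+5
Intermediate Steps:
d(s) = 2*s
S(j, U) = 2*U + 8/U + 11/j (S(j, U) = 2*U + (8/U + 11/j) = 2*U + 8/U + 11/j)
(S(-29, -14) - 1440)*(-680) = ((2*(-14) + 8/(-14) + 11/(-29)) - 1440)*(-680) = ((-28 + 8*(-1/14) + 11*(-1/29)) - 1440)*(-680) = ((-28 - 4/7 - 11/29) - 1440)*(-680) = (-5877/203 - 1440)*(-680) = -298197/203*(-680) = 202773960/203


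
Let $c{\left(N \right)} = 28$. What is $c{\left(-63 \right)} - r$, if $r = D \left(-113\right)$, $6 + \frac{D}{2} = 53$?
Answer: $10650$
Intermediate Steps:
$D = 94$ ($D = -12 + 2 \cdot 53 = -12 + 106 = 94$)
$r = -10622$ ($r = 94 \left(-113\right) = -10622$)
$c{\left(-63 \right)} - r = 28 - -10622 = 28 + 10622 = 10650$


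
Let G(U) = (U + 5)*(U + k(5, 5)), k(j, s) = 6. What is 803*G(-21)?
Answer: 192720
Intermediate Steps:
G(U) = (5 + U)*(6 + U) (G(U) = (U + 5)*(U + 6) = (5 + U)*(6 + U))
803*G(-21) = 803*(30 + (-21)**2 + 11*(-21)) = 803*(30 + 441 - 231) = 803*240 = 192720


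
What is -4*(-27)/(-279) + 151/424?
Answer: -407/13144 ≈ -0.030965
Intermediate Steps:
-4*(-27)/(-279) + 151/424 = 108*(-1/279) + 151*(1/424) = -12/31 + 151/424 = -407/13144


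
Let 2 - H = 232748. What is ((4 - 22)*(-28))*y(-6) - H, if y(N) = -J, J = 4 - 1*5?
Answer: 233250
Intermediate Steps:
H = -232746 (H = 2 - 1*232748 = 2 - 232748 = -232746)
J = -1 (J = 4 - 5 = -1)
y(N) = 1 (y(N) = -1*(-1) = 1)
((4 - 22)*(-28))*y(-6) - H = ((4 - 22)*(-28))*1 - 1*(-232746) = -18*(-28)*1 + 232746 = 504*1 + 232746 = 504 + 232746 = 233250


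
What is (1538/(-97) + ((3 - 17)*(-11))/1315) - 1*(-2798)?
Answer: 354891358/127555 ≈ 2782.3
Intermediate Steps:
(1538/(-97) + ((3 - 17)*(-11))/1315) - 1*(-2798) = (1538*(-1/97) - 14*(-11)*(1/1315)) + 2798 = (-1538/97 + 154*(1/1315)) + 2798 = (-1538/97 + 154/1315) + 2798 = -2007532/127555 + 2798 = 354891358/127555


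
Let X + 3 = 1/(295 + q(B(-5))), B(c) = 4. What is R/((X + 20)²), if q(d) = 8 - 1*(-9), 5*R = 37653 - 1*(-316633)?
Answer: 34487616384/140715125 ≈ 245.09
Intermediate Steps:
R = 354286/5 (R = (37653 - 1*(-316633))/5 = (37653 + 316633)/5 = (⅕)*354286 = 354286/5 ≈ 70857.)
q(d) = 17 (q(d) = 8 + 9 = 17)
X = -935/312 (X = -3 + 1/(295 + 17) = -3 + 1/312 = -935/312 ≈ -2.9968)
R/((X + 20)²) = 354286/(5*((-935/312 + 20)²)) = 354286/(5*((5305/312)²)) = 354286/(5*(28143025/97344)) = (354286/5)*(97344/28143025) = 34487616384/140715125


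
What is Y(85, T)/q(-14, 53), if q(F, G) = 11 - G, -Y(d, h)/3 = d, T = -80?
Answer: 85/14 ≈ 6.0714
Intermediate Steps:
Y(d, h) = -3*d
Y(85, T)/q(-14, 53) = (-3*85)/(11 - 1*53) = -255/(11 - 53) = -255/(-42) = -255*(-1/42) = 85/14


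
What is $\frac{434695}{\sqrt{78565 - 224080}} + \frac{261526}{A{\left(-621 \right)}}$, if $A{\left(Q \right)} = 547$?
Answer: $\frac{261526}{547} - \frac{86939 i \sqrt{145515}}{29103} \approx 478.11 - 1139.5 i$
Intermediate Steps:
$\frac{434695}{\sqrt{78565 - 224080}} + \frac{261526}{A{\left(-621 \right)}} = \frac{434695}{\sqrt{78565 - 224080}} + \frac{261526}{547} = \frac{434695}{\sqrt{-145515}} + 261526 \cdot \frac{1}{547} = \frac{434695}{i \sqrt{145515}} + \frac{261526}{547} = 434695 \left(- \frac{i \sqrt{145515}}{145515}\right) + \frac{261526}{547} = - \frac{86939 i \sqrt{145515}}{29103} + \frac{261526}{547} = \frac{261526}{547} - \frac{86939 i \sqrt{145515}}{29103}$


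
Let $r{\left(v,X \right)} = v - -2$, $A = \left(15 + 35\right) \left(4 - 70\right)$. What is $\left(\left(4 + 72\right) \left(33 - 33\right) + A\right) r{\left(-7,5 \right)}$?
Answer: $16500$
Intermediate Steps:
$A = -3300$ ($A = 50 \left(-66\right) = -3300$)
$r{\left(v,X \right)} = 2 + v$ ($r{\left(v,X \right)} = v + 2 = 2 + v$)
$\left(\left(4 + 72\right) \left(33 - 33\right) + A\right) r{\left(-7,5 \right)} = \left(\left(4 + 72\right) \left(33 - 33\right) - 3300\right) \left(2 - 7\right) = \left(76 \cdot 0 - 3300\right) \left(-5\right) = \left(0 - 3300\right) \left(-5\right) = \left(-3300\right) \left(-5\right) = 16500$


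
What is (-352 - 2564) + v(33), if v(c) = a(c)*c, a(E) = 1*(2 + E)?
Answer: -1761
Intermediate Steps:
a(E) = 2 + E
v(c) = c*(2 + c) (v(c) = (2 + c)*c = c*(2 + c))
(-352 - 2564) + v(33) = (-352 - 2564) + 33*(2 + 33) = -2916 + 33*35 = -2916 + 1155 = -1761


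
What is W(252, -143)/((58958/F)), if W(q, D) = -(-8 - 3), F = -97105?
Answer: -1068155/58958 ≈ -18.117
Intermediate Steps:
W(q, D) = 11 (W(q, D) = -1*(-11) = 11)
W(252, -143)/((58958/F)) = 11/((58958/(-97105))) = 11/((58958*(-1/97105))) = 11/(-58958/97105) = 11*(-97105/58958) = -1068155/58958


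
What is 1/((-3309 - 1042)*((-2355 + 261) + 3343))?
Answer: -1/5434399 ≈ -1.8401e-7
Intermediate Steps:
1/((-3309 - 1042)*((-2355 + 261) + 3343)) = 1/(-4351*(-2094 + 3343)) = 1/(-4351*1249) = 1/(-5434399) = -1/5434399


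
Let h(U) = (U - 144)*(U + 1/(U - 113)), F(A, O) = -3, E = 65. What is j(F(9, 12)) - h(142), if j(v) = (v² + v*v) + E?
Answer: 10645/29 ≈ 367.07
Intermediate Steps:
j(v) = 65 + 2*v² (j(v) = (v² + v*v) + 65 = (v² + v²) + 65 = 2*v² + 65 = 65 + 2*v²)
h(U) = (-144 + U)*(U + 1/(-113 + U))
j(F(9, 12)) - h(142) = (65 + 2*(-3)²) - (-144 + 142³ - 257*142² + 16273*142)/(-113 + 142) = (65 + 2*9) - (-144 + 2863288 - 257*20164 + 2310766)/29 = (65 + 18) - (-144 + 2863288 - 5182148 + 2310766)/29 = 83 - (-8238)/29 = 83 - 1*(-8238/29) = 83 + 8238/29 = 10645/29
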